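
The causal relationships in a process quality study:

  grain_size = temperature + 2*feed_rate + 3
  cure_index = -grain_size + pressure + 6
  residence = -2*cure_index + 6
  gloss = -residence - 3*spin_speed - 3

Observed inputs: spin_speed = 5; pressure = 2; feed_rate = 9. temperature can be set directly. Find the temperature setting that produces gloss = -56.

Substituting into the grain_size equation gives grain_size = temperature + 21.
cure_index becomes -temperature - 13.
Substituting into the residence equation gives residence = 2*temperature + 32.
gloss becomes -2*temperature - 50.
Solve -2*temperature - 50 = -56: temperature = (-56 + 50) / -2 = 3.

temperature = 3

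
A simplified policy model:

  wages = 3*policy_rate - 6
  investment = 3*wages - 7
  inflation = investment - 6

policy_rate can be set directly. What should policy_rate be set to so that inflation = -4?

policy_rate = 3

Substituting into the investment equation gives investment = 9*policy_rate - 25.
So inflation = 9*policy_rate - 31.
Solve 9*policy_rate - 31 = -4: policy_rate = (-4 + 31) / 9 = 3.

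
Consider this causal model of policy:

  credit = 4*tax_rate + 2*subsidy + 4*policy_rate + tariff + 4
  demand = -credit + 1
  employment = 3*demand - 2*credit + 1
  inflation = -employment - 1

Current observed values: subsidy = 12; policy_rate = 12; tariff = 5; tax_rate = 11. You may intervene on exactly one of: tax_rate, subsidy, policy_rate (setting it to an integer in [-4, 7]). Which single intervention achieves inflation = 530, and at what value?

set subsidy = 3

Intervening on tax_rate: inflation = 20*tax_rate + 400. Reaching 530 requires tax_rate = 13/2, not an integer.
Intervening on subsidy: with other inputs at their observed values, inflation = 10*subsidy + 500. Solving for 530 gives subsidy = 3, within [-4, 7].
Intervening on policy_rate: inflation = 20*policy_rate + 380. Reaching 530 requires policy_rate = 15/2, not an integer.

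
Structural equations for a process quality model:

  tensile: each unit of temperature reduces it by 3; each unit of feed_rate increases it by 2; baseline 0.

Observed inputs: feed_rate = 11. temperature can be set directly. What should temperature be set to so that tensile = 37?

Substituting into the tensile equation gives tensile = -3*temperature + 22.
Solve -3*temperature + 22 = 37: temperature = (37 - 22) / -3 = -5.

temperature = -5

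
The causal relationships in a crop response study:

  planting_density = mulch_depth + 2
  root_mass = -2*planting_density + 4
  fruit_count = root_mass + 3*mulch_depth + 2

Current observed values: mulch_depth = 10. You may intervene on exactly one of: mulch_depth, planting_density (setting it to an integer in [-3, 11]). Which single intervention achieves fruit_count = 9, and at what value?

set mulch_depth = 7

Intervening on mulch_depth: with other inputs at their observed values, fruit_count = mulch_depth + 2. Solving for 9 gives mulch_depth = 7, within [-3, 11].
Intervening on planting_density: fruit_count = -2*planting_density + 36. Reaching 9 requires planting_density = 27/2, not an integer.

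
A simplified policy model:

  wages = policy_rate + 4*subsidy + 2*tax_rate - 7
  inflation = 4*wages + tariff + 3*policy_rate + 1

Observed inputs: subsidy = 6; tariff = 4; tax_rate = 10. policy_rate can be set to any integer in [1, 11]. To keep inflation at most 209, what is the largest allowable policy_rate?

Substituting into the wages equation gives wages = policy_rate + 37.
Substituting into the inflation equation gives inflation = 7*policy_rate + 153.
Require 7*policy_rate + 153 ≤ 209, so policy_rate ≤ 8.
The largest integer in [1, 11] satisfying this is 8.

policy_rate = 8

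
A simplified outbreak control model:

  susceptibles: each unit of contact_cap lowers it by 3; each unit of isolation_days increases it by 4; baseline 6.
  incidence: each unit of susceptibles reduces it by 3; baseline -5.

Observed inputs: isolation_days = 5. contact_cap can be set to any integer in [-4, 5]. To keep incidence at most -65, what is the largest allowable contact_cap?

contact_cap = 2

Substituting into the susceptibles equation gives susceptibles = -3*contact_cap + 26.
Substituting into the incidence equation gives incidence = 9*contact_cap - 83.
Require 9*contact_cap - 83 ≤ -65, so contact_cap ≤ 2.
The largest integer in [-4, 5] satisfying this is 2.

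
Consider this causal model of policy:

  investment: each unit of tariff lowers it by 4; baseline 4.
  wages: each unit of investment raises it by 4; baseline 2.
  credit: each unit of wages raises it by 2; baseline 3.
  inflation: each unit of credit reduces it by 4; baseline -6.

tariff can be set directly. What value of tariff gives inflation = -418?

tariff = -2

Substituting into the wages equation gives wages = -16*tariff + 18.
credit becomes -32*tariff + 39.
So inflation = 128*tariff - 162.
Solve 128*tariff - 162 = -418: tariff = (-418 + 162) / 128 = -2.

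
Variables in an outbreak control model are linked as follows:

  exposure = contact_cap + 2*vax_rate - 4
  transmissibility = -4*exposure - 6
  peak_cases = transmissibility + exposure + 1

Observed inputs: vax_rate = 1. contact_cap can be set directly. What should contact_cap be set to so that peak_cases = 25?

Substituting into the exposure equation gives exposure = contact_cap - 2.
This gives transmissibility = -4*contact_cap + 2.
Substituting into the peak_cases equation gives peak_cases = -3*contact_cap + 1.
Solve -3*contact_cap + 1 = 25: contact_cap = (25 - 1) / -3 = -8.

contact_cap = -8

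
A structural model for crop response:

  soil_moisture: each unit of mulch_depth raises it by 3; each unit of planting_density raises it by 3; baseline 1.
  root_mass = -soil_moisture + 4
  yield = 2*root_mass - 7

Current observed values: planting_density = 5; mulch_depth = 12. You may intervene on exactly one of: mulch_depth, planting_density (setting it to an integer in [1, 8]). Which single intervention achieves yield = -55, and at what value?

set mulch_depth = 4

Intervening on mulch_depth: with other inputs at their observed values, yield = -6*mulch_depth - 31. Solving for -55 gives mulch_depth = 4, within [1, 8].
Intervening on planting_density: yield = -6*planting_density - 73. Reaching -55 requires planting_density = -3, outside [1, 8].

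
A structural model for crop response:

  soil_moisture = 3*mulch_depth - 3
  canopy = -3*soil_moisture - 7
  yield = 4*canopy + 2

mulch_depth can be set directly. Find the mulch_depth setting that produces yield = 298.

mulch_depth = -8

Substituting into the canopy equation gives canopy = -9*mulch_depth + 2.
So yield = -36*mulch_depth + 10.
Solve -36*mulch_depth + 10 = 298: mulch_depth = (298 - 10) / -36 = -8.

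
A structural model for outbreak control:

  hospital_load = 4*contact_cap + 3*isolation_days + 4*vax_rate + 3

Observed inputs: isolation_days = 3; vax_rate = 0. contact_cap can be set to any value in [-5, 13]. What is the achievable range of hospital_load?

-8 to 64

Substituting into the hospital_load equation gives hospital_load = 4*contact_cap + 12.
Linear in contact_cap, so extremes are at the endpoints: contact_cap = -5 gives hospital_load = -8; contact_cap = 13 gives hospital_load = 64.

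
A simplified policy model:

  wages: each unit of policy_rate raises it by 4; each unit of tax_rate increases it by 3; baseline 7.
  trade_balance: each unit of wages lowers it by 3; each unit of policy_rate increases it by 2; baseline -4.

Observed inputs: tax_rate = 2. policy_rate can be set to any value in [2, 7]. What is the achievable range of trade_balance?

Substituting into the wages equation gives wages = 4*policy_rate + 13.
Substituting into the trade_balance equation gives trade_balance = -10*policy_rate - 43.
Linear in policy_rate, so extremes are at the endpoints: policy_rate = 2 gives trade_balance = -63; policy_rate = 7 gives trade_balance = -113.

-113 to -63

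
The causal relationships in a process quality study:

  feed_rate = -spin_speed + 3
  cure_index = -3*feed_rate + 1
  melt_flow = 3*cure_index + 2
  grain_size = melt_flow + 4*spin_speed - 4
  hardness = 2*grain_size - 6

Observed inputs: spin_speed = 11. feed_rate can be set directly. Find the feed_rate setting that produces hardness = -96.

Intervening on feed_rate fixes its value directly, overriding its dependence on spin_speed.
Substituting into the melt_flow equation gives melt_flow = -9*feed_rate + 5.
Substituting into the grain_size equation gives grain_size = -9*feed_rate + 45.
This gives hardness = -18*feed_rate + 84.
Solve -18*feed_rate + 84 = -96: feed_rate = (-96 - 84) / -18 = 10.

feed_rate = 10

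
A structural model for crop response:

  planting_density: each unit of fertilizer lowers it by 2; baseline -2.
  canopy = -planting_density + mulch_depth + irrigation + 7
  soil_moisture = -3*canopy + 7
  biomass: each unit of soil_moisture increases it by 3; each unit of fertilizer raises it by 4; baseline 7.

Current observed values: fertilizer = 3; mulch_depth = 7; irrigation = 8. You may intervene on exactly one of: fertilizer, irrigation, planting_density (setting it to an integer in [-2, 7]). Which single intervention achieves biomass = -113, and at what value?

set planting_density = 5

Intervening on fertilizer: biomass = -14*fertilizer - 188. Reaching -113 requires fertilizer = -75/14, not an integer.
Intervening on irrigation: biomass = -9*irrigation - 158. Reaching -113 requires irrigation = -5, outside [-2, 7].
Intervening on planting_density: with other inputs at their observed values, biomass = 9*planting_density - 158. Solving for -113 gives planting_density = 5, within [-2, 7].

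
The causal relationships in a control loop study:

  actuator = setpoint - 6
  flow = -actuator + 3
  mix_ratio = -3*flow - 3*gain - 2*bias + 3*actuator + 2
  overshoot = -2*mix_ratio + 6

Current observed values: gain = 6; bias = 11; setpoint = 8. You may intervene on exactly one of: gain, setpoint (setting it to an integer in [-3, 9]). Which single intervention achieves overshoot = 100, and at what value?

Intervening on gain: overshoot = 6*gain + 40. Reaching 100 requires gain = 10, outside [-3, 9].
Intervening on setpoint: with other inputs at their observed values, overshoot = -12*setpoint + 172. Solving for 100 gives setpoint = 6, within [-3, 9].

set setpoint = 6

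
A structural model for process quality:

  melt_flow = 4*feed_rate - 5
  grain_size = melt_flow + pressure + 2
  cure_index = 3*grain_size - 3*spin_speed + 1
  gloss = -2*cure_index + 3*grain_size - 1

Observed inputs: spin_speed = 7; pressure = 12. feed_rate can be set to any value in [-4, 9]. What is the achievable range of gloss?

Substituting into the grain_size equation gives grain_size = 4*feed_rate + 9.
cure_index becomes 12*feed_rate + 7.
Substituting into the gloss equation gives gloss = -12*feed_rate + 12.
Linear in feed_rate, so extremes are at the endpoints: feed_rate = -4 gives gloss = 60; feed_rate = 9 gives gloss = -96.

-96 to 60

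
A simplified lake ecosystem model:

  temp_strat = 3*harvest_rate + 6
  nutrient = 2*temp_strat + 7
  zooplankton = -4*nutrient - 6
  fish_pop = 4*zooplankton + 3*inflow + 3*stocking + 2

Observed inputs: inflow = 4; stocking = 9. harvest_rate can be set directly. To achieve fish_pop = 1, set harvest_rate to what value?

harvest_rate = -3

Substituting into the nutrient equation gives nutrient = 6*harvest_rate + 19.
Substituting into the zooplankton equation gives zooplankton = -24*harvest_rate - 82.
So fish_pop = -96*harvest_rate - 287.
Solve -96*harvest_rate - 287 = 1: harvest_rate = (1 + 287) / -96 = -3.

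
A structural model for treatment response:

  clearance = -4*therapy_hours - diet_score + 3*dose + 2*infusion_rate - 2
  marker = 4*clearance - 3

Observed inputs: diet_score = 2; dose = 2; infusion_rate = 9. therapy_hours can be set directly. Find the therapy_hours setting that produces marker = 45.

Substituting into the clearance equation gives clearance = -4*therapy_hours + 20.
marker becomes -16*therapy_hours + 77.
Solve -16*therapy_hours + 77 = 45: therapy_hours = (45 - 77) / -16 = 2.

therapy_hours = 2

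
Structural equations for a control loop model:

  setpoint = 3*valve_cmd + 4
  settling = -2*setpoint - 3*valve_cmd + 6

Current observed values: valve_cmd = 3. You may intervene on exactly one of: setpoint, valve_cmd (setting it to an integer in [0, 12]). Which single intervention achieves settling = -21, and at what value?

Intervening on setpoint: with other inputs at their observed values, settling = -2*setpoint - 3. Solving for -21 gives setpoint = 9, within [0, 12].
Intervening on valve_cmd: settling = -9*valve_cmd - 2. Reaching -21 requires valve_cmd = 19/9, not an integer.

set setpoint = 9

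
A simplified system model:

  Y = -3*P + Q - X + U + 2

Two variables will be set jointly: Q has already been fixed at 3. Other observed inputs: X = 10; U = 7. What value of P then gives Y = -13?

P = 5

With Q held at 3:
Substituting into the Y equation gives Y = -3*P + 2.
Solve -3*P + 2 = -13: P = (-13 - 2) / -3 = 5.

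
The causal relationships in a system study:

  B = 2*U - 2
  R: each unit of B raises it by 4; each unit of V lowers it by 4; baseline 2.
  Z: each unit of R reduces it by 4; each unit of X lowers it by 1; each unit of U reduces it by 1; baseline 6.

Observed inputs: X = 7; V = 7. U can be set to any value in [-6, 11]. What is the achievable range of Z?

Substituting into the R equation gives R = 8*U - 34.
Substituting into the Z equation gives Z = -33*U + 135.
Linear in U, so extremes are at the endpoints: U = -6 gives Z = 333; U = 11 gives Z = -228.

-228 to 333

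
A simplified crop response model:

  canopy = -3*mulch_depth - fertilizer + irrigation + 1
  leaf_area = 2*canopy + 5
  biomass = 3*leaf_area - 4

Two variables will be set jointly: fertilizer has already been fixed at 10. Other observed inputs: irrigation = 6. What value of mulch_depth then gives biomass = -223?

With fertilizer held at 10:
Substituting into the canopy equation gives canopy = -3*mulch_depth - 3.
Substituting into the leaf_area equation gives leaf_area = -6*mulch_depth - 1.
This gives biomass = -18*mulch_depth - 7.
Solve -18*mulch_depth - 7 = -223: mulch_depth = (-223 + 7) / -18 = 12.

mulch_depth = 12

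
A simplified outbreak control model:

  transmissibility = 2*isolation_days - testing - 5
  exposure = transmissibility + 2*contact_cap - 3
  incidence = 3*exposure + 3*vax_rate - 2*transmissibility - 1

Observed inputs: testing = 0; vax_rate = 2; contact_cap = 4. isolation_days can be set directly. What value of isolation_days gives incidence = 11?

Substituting into the transmissibility equation gives transmissibility = 2*isolation_days - 5.
So exposure = 2*isolation_days.
This gives incidence = 2*isolation_days + 15.
Solve 2*isolation_days + 15 = 11: isolation_days = (11 - 15) / 2 = -2.

isolation_days = -2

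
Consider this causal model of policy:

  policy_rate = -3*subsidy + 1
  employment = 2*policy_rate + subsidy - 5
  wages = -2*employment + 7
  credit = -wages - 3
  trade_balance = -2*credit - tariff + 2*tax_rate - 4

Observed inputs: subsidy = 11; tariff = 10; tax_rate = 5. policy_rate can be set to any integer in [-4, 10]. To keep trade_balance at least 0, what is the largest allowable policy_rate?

Intervening on policy_rate fixes its value directly, overriding its dependence on subsidy.
Substituting into the employment equation gives employment = 2*policy_rate + 6.
Substituting into the wages equation gives wages = -4*policy_rate - 5.
Substituting into the credit equation gives credit = 4*policy_rate + 2.
So trade_balance = -8*policy_rate - 8.
Require -8*policy_rate - 8 ≥ 0, so policy_rate ≤ -1.
The largest integer in [-4, 10] satisfying this is -1.

policy_rate = -1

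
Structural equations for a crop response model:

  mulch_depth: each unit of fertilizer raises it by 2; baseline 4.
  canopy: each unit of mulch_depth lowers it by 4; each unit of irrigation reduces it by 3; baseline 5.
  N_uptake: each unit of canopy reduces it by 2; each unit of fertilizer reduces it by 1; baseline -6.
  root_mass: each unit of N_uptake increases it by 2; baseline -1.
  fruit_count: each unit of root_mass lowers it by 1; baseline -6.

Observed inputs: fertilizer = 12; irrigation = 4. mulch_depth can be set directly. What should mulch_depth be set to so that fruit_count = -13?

mulch_depth = 1

Intervening on mulch_depth fixes its value directly, overriding its dependence on fertilizer.
Substituting into the canopy equation gives canopy = -4*mulch_depth - 7.
Substituting into the N_uptake equation gives N_uptake = 8*mulch_depth - 4.
Substituting into the root_mass equation gives root_mass = 16*mulch_depth - 9.
So fruit_count = -16*mulch_depth + 3.
Solve -16*mulch_depth + 3 = -13: mulch_depth = (-13 - 3) / -16 = 1.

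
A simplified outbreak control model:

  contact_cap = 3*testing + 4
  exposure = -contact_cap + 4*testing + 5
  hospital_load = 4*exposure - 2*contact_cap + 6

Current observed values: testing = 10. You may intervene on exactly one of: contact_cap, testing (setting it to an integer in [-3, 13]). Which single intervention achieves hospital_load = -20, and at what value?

Intervening on contact_cap: hospital_load = -6*contact_cap + 186. Reaching -20 requires contact_cap = 103/3, not an integer.
Intervening on testing: with other inputs at their observed values, hospital_load = -2*testing + 2. Solving for -20 gives testing = 11, within [-3, 13].

set testing = 11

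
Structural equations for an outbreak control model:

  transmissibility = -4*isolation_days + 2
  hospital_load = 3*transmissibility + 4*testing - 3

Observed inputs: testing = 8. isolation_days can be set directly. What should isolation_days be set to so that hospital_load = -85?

Substituting into the hospital_load equation gives hospital_load = -12*isolation_days + 35.
Solve -12*isolation_days + 35 = -85: isolation_days = (-85 - 35) / -12 = 10.

isolation_days = 10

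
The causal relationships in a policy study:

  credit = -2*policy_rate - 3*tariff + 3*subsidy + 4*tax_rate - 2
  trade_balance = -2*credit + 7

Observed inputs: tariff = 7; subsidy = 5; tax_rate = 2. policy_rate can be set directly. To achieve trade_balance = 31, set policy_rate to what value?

policy_rate = 6

Substituting into the credit equation gives credit = -2*policy_rate.
Substituting into the trade_balance equation gives trade_balance = 4*policy_rate + 7.
Solve 4*policy_rate + 7 = 31: policy_rate = (31 - 7) / 4 = 6.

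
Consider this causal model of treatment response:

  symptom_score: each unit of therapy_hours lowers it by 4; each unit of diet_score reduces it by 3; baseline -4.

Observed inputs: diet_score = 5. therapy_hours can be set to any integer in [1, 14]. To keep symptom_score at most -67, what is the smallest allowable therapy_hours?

therapy_hours = 12

Substituting into the symptom_score equation gives symptom_score = -4*therapy_hours - 19.
Require -4*therapy_hours - 19 ≤ -67, so therapy_hours ≥ 12.
The smallest integer in [1, 14] satisfying this is 12.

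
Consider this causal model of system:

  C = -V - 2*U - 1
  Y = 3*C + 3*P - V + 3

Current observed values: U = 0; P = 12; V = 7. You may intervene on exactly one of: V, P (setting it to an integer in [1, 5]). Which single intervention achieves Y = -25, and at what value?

Intervening on V: Y = -4*V + 36. Reaching -25 requires V = 61/4, not an integer.
Intervening on P: with other inputs at their observed values, Y = 3*P - 28. Solving for -25 gives P = 1, within [1, 5].

set P = 1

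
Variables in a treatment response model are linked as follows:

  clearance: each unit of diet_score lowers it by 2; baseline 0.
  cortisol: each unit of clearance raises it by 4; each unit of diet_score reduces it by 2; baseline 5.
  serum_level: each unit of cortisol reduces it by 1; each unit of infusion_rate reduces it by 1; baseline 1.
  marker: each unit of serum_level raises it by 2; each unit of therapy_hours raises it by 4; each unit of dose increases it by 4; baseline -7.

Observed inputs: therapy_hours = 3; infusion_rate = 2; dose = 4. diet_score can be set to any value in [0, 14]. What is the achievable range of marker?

Substituting into the cortisol equation gives cortisol = -10*diet_score + 5.
Substituting into the serum_level equation gives serum_level = 10*diet_score - 6.
Substituting into the marker equation gives marker = 20*diet_score + 9.
Linear in diet_score, so extremes are at the endpoints: diet_score = 0 gives marker = 9; diet_score = 14 gives marker = 289.

9 to 289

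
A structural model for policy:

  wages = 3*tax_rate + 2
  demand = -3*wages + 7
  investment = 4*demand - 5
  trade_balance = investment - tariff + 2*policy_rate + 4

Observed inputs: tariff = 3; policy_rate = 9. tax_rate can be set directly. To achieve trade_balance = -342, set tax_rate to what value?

Substituting into the demand equation gives demand = -9*tax_rate + 1.
So investment = -36*tax_rate - 1.
trade_balance becomes -36*tax_rate + 18.
Solve -36*tax_rate + 18 = -342: tax_rate = (-342 - 18) / -36 = 10.

tax_rate = 10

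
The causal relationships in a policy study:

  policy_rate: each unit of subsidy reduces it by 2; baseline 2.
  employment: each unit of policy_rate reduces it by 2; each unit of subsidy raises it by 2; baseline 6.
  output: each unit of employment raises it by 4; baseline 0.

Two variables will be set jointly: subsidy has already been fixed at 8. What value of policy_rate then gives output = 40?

policy_rate = 6

With subsidy held at 8:
Intervening on policy_rate fixes its value directly, overriding its dependence on subsidy.
Substituting into the employment equation gives employment = -2*policy_rate + 22.
Substituting into the output equation gives output = -8*policy_rate + 88.
Solve -8*policy_rate + 88 = 40: policy_rate = (40 - 88) / -8 = 6.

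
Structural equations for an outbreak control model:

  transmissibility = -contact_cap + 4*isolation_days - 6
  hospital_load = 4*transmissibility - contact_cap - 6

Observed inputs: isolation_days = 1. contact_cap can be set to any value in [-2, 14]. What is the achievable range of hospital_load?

Substituting into the transmissibility equation gives transmissibility = -contact_cap - 2.
hospital_load becomes -5*contact_cap - 14.
Linear in contact_cap, so extremes are at the endpoints: contact_cap = -2 gives hospital_load = -4; contact_cap = 14 gives hospital_load = -84.

-84 to -4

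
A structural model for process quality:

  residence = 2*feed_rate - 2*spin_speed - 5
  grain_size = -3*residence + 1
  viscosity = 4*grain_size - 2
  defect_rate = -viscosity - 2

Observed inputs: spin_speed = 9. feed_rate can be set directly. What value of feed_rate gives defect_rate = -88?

feed_rate = 8

Substituting into the residence equation gives residence = 2*feed_rate - 23.
Substituting into the grain_size equation gives grain_size = -6*feed_rate + 70.
Substituting into the viscosity equation gives viscosity = -24*feed_rate + 278.
This gives defect_rate = 24*feed_rate - 280.
Solve 24*feed_rate - 280 = -88: feed_rate = (-88 + 280) / 24 = 8.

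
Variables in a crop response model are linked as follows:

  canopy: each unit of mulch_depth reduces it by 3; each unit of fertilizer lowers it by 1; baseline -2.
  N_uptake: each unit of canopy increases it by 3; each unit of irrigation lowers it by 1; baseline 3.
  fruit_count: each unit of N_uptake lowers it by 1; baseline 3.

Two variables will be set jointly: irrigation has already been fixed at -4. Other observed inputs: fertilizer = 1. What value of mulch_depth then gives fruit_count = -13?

mulch_depth = -2

With irrigation held at -4:
Substituting into the canopy equation gives canopy = -3*mulch_depth - 3.
Substituting into the N_uptake equation gives N_uptake = -9*mulch_depth - 2.
This gives fruit_count = 9*mulch_depth + 5.
Solve 9*mulch_depth + 5 = -13: mulch_depth = (-13 - 5) / 9 = -2.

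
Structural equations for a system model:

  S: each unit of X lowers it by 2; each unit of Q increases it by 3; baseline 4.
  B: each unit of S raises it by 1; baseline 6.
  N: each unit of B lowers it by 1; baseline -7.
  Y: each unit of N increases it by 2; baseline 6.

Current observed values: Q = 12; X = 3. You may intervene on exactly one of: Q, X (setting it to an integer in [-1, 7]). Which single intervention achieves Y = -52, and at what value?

Intervening on Q: with other inputs at their observed values, Y = -6*Q - 16. Solving for -52 gives Q = 6, within [-1, 7].
Intervening on X: Y = 4*X - 100. Reaching -52 requires X = 12, outside [-1, 7].

set Q = 6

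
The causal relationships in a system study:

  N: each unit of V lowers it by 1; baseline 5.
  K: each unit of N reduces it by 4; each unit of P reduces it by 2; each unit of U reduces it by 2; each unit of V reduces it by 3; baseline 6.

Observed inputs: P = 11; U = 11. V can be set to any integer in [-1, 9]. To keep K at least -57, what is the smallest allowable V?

V = 1

Substituting into the K equation gives K = V - 58.
Require V - 58 ≥ -57, so V ≥ 1.
The smallest integer in [-1, 9] satisfying this is 1.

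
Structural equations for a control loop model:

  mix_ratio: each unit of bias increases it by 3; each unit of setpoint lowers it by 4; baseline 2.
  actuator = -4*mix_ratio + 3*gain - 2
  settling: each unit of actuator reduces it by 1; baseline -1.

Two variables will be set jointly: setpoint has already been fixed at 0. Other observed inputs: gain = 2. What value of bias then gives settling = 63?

bias = 5

With setpoint held at 0:
Substituting into the mix_ratio equation gives mix_ratio = 3*bias + 2.
This gives actuator = -12*bias - 4.
So settling = 12*bias + 3.
Solve 12*bias + 3 = 63: bias = (63 - 3) / 12 = 5.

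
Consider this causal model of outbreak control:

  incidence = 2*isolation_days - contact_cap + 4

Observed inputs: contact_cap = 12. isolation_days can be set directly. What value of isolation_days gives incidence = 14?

Substituting into the incidence equation gives incidence = 2*isolation_days - 8.
Solve 2*isolation_days - 8 = 14: isolation_days = (14 + 8) / 2 = 11.

isolation_days = 11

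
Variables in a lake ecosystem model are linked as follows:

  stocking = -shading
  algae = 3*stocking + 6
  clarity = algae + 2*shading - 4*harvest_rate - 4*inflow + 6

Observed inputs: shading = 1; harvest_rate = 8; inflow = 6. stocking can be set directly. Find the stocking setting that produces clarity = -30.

stocking = 4

Intervening on stocking fixes its value directly, overriding its dependence on shading.
Substituting into the clarity equation gives clarity = 3*stocking - 42.
Solve 3*stocking - 42 = -30: stocking = (-30 + 42) / 3 = 4.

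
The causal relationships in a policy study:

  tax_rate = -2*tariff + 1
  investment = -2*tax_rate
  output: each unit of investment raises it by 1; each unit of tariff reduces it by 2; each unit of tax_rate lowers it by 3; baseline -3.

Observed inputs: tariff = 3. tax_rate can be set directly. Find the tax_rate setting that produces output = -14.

tax_rate = 1

Intervening on tax_rate fixes its value directly, overriding its dependence on tariff.
Substituting into the output equation gives output = -5*tax_rate - 9.
Solve -5*tax_rate - 9 = -14: tax_rate = (-14 + 9) / -5 = 1.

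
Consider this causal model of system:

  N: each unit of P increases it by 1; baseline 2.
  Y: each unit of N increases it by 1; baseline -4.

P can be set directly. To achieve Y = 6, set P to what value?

Substituting into the Y equation gives Y = P - 2.
Solve P - 2 = 6: P = (6 + 2) / 1 = 8.

P = 8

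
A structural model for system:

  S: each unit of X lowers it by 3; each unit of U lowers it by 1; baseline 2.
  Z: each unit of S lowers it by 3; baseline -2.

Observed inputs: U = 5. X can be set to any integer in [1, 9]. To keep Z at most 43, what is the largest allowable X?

X = 4

Substituting into the S equation gives S = -3*X - 3.
So Z = 9*X + 7.
Require 9*X + 7 ≤ 43, so X ≤ 4.
The largest integer in [1, 9] satisfying this is 4.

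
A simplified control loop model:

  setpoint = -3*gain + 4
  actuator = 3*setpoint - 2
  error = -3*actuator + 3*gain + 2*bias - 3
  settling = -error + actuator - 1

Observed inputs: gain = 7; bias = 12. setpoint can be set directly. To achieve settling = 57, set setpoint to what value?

setpoint = 9

Intervening on setpoint fixes its value directly, overriding its dependence on gain.
Substituting into the error equation gives error = -9*setpoint + 48.
settling becomes 12*setpoint - 51.
Solve 12*setpoint - 51 = 57: setpoint = (57 + 51) / 12 = 9.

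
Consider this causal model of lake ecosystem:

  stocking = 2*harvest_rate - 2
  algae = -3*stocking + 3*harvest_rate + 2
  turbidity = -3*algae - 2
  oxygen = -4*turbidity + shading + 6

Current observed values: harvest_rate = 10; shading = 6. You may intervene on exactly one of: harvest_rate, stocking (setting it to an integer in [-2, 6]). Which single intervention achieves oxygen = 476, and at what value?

set stocking = -2

Intervening on harvest_rate: oxygen = -36*harvest_rate + 116. Reaching 476 requires harvest_rate = -10, outside [-2, 6].
Intervening on stocking: with other inputs at their observed values, oxygen = -36*stocking + 404. Solving for 476 gives stocking = -2, within [-2, 6].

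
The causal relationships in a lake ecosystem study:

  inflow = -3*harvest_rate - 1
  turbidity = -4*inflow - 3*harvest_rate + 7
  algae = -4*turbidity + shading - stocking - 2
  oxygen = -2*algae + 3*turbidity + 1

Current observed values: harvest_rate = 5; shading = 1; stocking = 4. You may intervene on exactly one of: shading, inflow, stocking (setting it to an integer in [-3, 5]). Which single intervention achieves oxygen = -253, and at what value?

set inflow = 4

Intervening on shading: oxygen = -2*shading + 629. Reaching -253 requires shading = 441, outside [-3, 5].
Intervening on inflow: with other inputs at their observed values, oxygen = -44*inflow - 77. Solving for -253 gives inflow = 4, within [-3, 5].
Intervening on stocking: oxygen = 2*stocking + 619. Reaching -253 requires stocking = -436, outside [-3, 5].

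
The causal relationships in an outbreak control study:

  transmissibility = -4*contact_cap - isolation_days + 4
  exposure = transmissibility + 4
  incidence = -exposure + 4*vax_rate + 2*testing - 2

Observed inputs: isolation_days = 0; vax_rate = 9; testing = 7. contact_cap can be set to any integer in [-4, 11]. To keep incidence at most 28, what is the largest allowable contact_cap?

Substituting into the transmissibility equation gives transmissibility = -4*contact_cap + 4.
exposure becomes -4*contact_cap + 8.
So incidence = 4*contact_cap + 40.
Require 4*contact_cap + 40 ≤ 28, so contact_cap ≤ -3.
The largest integer in [-4, 11] satisfying this is -3.

contact_cap = -3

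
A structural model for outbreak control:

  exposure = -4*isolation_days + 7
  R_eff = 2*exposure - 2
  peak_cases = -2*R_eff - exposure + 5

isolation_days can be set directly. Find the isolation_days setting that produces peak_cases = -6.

Substituting into the R_eff equation gives R_eff = -8*isolation_days + 12.
This gives peak_cases = 20*isolation_days - 26.
Solve 20*isolation_days - 26 = -6: isolation_days = (-6 + 26) / 20 = 1.

isolation_days = 1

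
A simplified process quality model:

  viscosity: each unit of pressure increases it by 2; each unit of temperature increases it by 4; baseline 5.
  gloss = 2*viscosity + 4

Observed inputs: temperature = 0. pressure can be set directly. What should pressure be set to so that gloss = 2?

Substituting into the viscosity equation gives viscosity = 2*pressure + 5.
This gives gloss = 4*pressure + 14.
Solve 4*pressure + 14 = 2: pressure = (2 - 14) / 4 = -3.

pressure = -3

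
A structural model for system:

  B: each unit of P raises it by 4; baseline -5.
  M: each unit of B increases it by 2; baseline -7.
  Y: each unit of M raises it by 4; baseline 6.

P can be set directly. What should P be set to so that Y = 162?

Substituting into the M equation gives M = 8*P - 17.
Y becomes 32*P - 62.
Solve 32*P - 62 = 162: P = (162 + 62) / 32 = 7.

P = 7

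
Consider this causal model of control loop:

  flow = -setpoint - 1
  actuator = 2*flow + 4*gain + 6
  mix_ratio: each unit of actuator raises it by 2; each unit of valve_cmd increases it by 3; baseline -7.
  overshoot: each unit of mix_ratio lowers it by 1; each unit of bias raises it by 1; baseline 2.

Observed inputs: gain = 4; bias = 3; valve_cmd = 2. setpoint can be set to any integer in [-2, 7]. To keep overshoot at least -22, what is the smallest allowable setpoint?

setpoint = 3

Substituting into the actuator equation gives actuator = -2*setpoint + 20.
mix_ratio becomes -4*setpoint + 39.
Substituting into the overshoot equation gives overshoot = 4*setpoint - 34.
Require 4*setpoint - 34 ≥ -22, so setpoint ≥ 3.
The smallest integer in [-2, 7] satisfying this is 3.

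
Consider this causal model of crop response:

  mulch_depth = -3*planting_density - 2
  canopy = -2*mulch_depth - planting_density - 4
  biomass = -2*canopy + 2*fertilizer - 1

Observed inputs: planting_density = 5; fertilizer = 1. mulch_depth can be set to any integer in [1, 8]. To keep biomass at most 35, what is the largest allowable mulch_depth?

mulch_depth = 4

Intervening on mulch_depth fixes its value directly, overriding its dependence on planting_density.
Substituting into the canopy equation gives canopy = -2*mulch_depth - 9.
Substituting into the biomass equation gives biomass = 4*mulch_depth + 19.
Require 4*mulch_depth + 19 ≤ 35, so mulch_depth ≤ 4.
The largest integer in [1, 8] satisfying this is 4.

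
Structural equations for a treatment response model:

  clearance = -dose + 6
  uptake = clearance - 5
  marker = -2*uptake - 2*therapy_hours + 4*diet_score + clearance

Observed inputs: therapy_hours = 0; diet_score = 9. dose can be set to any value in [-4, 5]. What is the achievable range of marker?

36 to 45

Substituting into the uptake equation gives uptake = -dose + 1.
This gives marker = dose + 40.
Linear in dose, so extremes are at the endpoints: dose = -4 gives marker = 36; dose = 5 gives marker = 45.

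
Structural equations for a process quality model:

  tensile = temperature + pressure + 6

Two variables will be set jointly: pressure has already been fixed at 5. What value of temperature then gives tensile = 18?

With pressure held at 5:
Substituting into the tensile equation gives tensile = temperature + 11.
Solve temperature + 11 = 18: temperature = (18 - 11) / 1 = 7.

temperature = 7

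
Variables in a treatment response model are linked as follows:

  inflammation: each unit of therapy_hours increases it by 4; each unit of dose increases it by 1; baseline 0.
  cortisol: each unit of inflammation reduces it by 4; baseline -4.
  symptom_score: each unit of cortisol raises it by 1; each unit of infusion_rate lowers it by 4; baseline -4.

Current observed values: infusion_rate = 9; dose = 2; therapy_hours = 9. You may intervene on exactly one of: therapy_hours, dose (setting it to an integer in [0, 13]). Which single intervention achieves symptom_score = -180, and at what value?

Intervening on therapy_hours: with other inputs at their observed values, symptom_score = -16*therapy_hours - 52. Solving for -180 gives therapy_hours = 8, within [0, 13].
Intervening on dose: symptom_score = -4*dose - 188. Reaching -180 requires dose = -2, outside [0, 13].

set therapy_hours = 8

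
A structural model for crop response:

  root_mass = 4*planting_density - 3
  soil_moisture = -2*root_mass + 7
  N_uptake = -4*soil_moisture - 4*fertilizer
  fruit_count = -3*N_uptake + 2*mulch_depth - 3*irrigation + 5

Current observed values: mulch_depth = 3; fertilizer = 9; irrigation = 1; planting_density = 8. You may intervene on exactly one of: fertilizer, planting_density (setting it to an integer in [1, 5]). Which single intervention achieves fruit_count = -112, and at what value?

set planting_density = 4

Intervening on fertilizer: fruit_count = 12*fertilizer - 604. Reaching -112 requires fertilizer = 41, outside [1, 5].
Intervening on planting_density: with other inputs at their observed values, fruit_count = -96*planting_density + 272. Solving for -112 gives planting_density = 4, within [1, 5].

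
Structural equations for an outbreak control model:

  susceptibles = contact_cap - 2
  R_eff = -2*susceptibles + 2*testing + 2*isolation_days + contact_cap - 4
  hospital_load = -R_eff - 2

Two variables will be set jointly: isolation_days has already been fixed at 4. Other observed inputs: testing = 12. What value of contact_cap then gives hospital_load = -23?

contact_cap = 11

With isolation_days held at 4:
Substituting into the R_eff equation gives R_eff = -contact_cap + 32.
Substituting into the hospital_load equation gives hospital_load = contact_cap - 34.
Solve contact_cap - 34 = -23: contact_cap = (-23 + 34) / 1 = 11.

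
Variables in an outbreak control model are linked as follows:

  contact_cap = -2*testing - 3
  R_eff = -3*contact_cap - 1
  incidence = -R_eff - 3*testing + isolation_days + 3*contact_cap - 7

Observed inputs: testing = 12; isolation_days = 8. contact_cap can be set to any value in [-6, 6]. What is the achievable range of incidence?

Intervening on contact_cap fixes its value directly, overriding its dependence on testing.
Substituting into the incidence equation gives incidence = 6*contact_cap - 34.
Linear in contact_cap, so extremes are at the endpoints: contact_cap = -6 gives incidence = -70; contact_cap = 6 gives incidence = 2.

-70 to 2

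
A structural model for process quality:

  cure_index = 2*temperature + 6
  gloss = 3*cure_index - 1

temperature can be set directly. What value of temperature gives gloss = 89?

Substituting into the gloss equation gives gloss = 6*temperature + 17.
Solve 6*temperature + 17 = 89: temperature = (89 - 17) / 6 = 12.

temperature = 12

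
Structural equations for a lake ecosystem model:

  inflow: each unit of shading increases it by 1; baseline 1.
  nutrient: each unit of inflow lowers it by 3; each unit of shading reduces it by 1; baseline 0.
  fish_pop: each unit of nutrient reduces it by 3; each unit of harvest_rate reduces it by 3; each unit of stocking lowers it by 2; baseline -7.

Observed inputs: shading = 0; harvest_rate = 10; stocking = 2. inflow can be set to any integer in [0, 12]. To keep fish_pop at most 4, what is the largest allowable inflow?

Intervening on inflow fixes its value directly, overriding its dependence on shading.
Substituting into the nutrient equation gives nutrient = -3*inflow.
Substituting into the fish_pop equation gives fish_pop = 9*inflow - 41.
Require 9*inflow - 41 ≤ 4, so inflow ≤ 5.
The largest integer in [0, 12] satisfying this is 5.

inflow = 5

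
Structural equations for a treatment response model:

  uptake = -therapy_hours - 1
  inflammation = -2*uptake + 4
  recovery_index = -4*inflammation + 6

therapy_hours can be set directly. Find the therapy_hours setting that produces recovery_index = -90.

Substituting into the inflammation equation gives inflammation = 2*therapy_hours + 6.
Substituting into the recovery_index equation gives recovery_index = -8*therapy_hours - 18.
Solve -8*therapy_hours - 18 = -90: therapy_hours = (-90 + 18) / -8 = 9.

therapy_hours = 9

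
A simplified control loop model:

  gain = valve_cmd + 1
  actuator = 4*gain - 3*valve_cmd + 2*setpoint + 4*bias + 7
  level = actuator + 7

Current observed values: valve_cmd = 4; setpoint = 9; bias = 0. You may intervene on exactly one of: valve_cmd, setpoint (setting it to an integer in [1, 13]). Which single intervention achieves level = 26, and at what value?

set setpoint = 2

Intervening on valve_cmd: level = valve_cmd + 36. Reaching 26 requires valve_cmd = -10, outside [1, 13].
Intervening on setpoint: with other inputs at their observed values, level = 2*setpoint + 22. Solving for 26 gives setpoint = 2, within [1, 13].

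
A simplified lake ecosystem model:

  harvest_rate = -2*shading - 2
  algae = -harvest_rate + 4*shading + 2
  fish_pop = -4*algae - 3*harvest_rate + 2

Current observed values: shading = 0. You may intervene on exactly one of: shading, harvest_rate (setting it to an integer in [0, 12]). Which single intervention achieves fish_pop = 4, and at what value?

set harvest_rate = 10

Intervening on shading: fish_pop = -18*shading - 8. Reaching 4 requires shading = -2/3, not an integer.
Intervening on harvest_rate: with other inputs at their observed values, fish_pop = harvest_rate - 6. Solving for 4 gives harvest_rate = 10, within [0, 12].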